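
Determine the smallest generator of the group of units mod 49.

3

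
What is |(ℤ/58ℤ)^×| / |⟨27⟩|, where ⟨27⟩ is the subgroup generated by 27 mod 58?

By Lagrange's theorem, ord_58(27) divides φ(58) = φ(2)·φ(29) = 1·28 = 28 = 2^2 · 7.
Divisors of 28: 1, 2, 4, 7, 14, 28.
Compute 27^d (mod 58) for the divisors d until we hit 1:
27^1 ≡ 27 (mod 58)
27^2 ≡ 33 (mod 58)
27^4 ≡ 45 (mod 58)
27^7 ≡ 17 (mod 58)
27^14 ≡ 57 (mod 58)
27^28 ≡ 1 (mod 58) ✓
The order of 27 is 28, so the subgroup it generates has 28 elements.
The index is φ(58) / ord(27) = 28 / 28 = 1.

1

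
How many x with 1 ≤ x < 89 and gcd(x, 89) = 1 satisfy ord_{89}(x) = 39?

φ(89) = 89 − 1 = 88 = 2^3 · 11.
(Z/89Z)^× is cyclic (|G| = 88); a cyclic group of order m has exactly φ(d) elements of each order d | m, and none otherwise.
39 does not divide 88, so no element of (Z/89Z)^× has order 39.

0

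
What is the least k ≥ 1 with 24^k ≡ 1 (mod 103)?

34

Since 24 ∈ (Z/103Z)^×, its order divides φ(103) = 103 − 1 = 102 = 2 · 3 · 17.
Divisors of 102: 1, 2, 3, 6, 17, 34, 51, 102.
Test each divisor d:
24^1 ≡ 24 (mod 103)
24^2 ≡ 61 (mod 103)
24^3 ≡ 22 (mod 103)
24^6 ≡ 72 (mod 103)
24^17 ≡ 102 (mod 103)
24^34 ≡ 1 (mod 103) ✓
The smallest such exponent is 34, so the order of 24 is 34.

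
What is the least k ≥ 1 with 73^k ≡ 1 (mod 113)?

16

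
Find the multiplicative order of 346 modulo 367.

61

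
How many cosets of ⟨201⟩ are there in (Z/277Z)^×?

The order of 201 must divide φ(277) = 277 − 1 = 276 = 2^2 · 3 · 23.
Divisors of 276: 1, 2, 3, 4, 6, 12, 23, 46, 69, 92, 138, 276.
Evaluate successive powers at the divisors of 276:
201^1 ≡ 201 (mod 277)
201^2 ≡ 236 (mod 277)
201^3 ≡ 69 (mod 277)
201^4 ≡ 19 (mod 277)
201^6 ≡ 52 (mod 277)
201^12 ≡ 211 (mod 277)
201^23 ≡ 1 (mod 277) ✓
The order of 201 is 23, so the subgroup it generates has 23 elements.
Index = |(Z/277Z)^×| / |⟨201⟩| = 276 / 23 = 12.

12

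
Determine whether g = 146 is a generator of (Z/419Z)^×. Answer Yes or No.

Yes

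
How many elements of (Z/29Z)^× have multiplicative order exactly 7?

φ(29) = 29 − 1 = 28 = 2^2 · 7.
(Z/29Z)^× is cyclic (|G| = 28); a cyclic group of order m has exactly φ(d) elements of each order d | m, and none otherwise.
7 | 28, and φ(7) = 7 − 1 = 6.

6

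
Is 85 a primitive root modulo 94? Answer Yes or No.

Yes

φ(94) = φ(2)·φ(47) = 1·46 = 46 = 2 · 23.
85 is a primitive root mod 94 iff 85^(φ(94)/q) ≢ 1 for every prime q | φ(94), i.e. q ∈ {2, 23}.
85^23 ≡ 93 (mod 94)  [q = 2: ≢ 1 ✓]
85^2 ≡ 81 (mod 94)  [q = 23: ≢ 1 ✓]
None equal 1, so ord_94(85) = 46: 85 is a primitive root.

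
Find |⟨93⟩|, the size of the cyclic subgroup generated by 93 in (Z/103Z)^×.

17

By Lagrange's theorem, ord_103(93) divides φ(103) = 103 − 1 = 102 = 2 · 3 · 17.
Divisors of 102: 1, 2, 3, 6, 17, 34, 51, 102.
Test each divisor d:
93^1 ≡ 93
93^2 ≡ 100
93^3 ≡ 30
93^6 ≡ 76
93^17 ≡ 1
Hence ord(93) = 17.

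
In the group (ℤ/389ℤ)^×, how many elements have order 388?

192

φ(389) = 389 − 1 = 388 = 2^2 · 97.
Since (Z/389Z)^× is cyclic of order 388, the number of elements of order d is φ(d) when d | 388 and 0 otherwise.
388 = 2^2 · 97 divides 388, and φ(388) = 192.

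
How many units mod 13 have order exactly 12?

4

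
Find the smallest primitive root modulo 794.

φ(794) = φ(2)·φ(397) = 1·396 = 396 = 2^2 · 3^2 · 11.
Test candidates g = 2, 3, … against the prime factors q ∈ {2, 3, 11} of φ(794): g is a generator iff g^(396/q) ≢ 1 for every such q.
g = 2: gcd(2, 794) = 2 > 1, not a unit — skip.
g = 3: 3^198 ≡ 1 — hits 1, so not a primitive root.
g = 4: gcd(4, 794) = 2 > 1, not a unit — skip.
g = 5: 5^198 ≡ 793; 5^132 ≡ 759; 5^36 ≡ 687 — none is 1, so 5 is a primitive root.
The smallest primitive root modulo 794 is 5.

5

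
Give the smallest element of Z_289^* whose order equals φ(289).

φ(289) = φ(17^2) = 17·(17−1) = 272 = 2^4 · 17.
g is a primitive root iff g^(272/q) ≢ 1 (mod 289) for each prime q ∈ {2, 17}.
g = 2: 2^136 ≡ 1 — hits 1, so not a primitive root.
g = 3: 3^136 ≡ 288; 3^16 ≡ 171 — none is 1, so 3 is a primitive root.
The smallest primitive root modulo 289 is 3.

3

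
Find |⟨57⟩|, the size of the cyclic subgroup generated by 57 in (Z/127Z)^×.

126

ord(57) | φ(127) = 127 − 1 = 126 = 2 · 3^2 · 7.
Divisors of 126: 1, 2, 3, 6, 7, 9, 14, 18, 21, 42, 63, 126.
Evaluate successive powers at the divisors of 126:
57^1 ≡ 57
57^2 ≡ 74
57^3 ≡ 27
57^6 ≡ 94
57^7 ≡ 24
57^9 ≡ 125
57^14 ≡ 68
57^18 ≡ 4
57^21 ≡ 108
57^42 ≡ 107
57^63 ≡ 126
57^126 ≡ 1
Hence ord(57) = 126.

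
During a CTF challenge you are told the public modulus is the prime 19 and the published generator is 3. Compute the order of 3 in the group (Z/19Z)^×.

18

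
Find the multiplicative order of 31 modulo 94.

46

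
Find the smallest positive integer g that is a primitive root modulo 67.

2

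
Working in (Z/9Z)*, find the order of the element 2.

6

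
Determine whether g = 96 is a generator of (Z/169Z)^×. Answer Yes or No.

φ(169) = φ(13^2) = 13·(13−1) = 156 = 2^2 · 3 · 13.
96 is a primitive root mod 169 iff 96^(φ(169)/q) ≢ 1 for every prime q | φ(169), i.e. q ∈ {2, 3, 13}.
96^78 ≡ 168 (mod 169)  [q = 2: ≢ 1 ✓]
96^52 ≡ 1 (mod 169)  [q = 3: ≡ 1 ✗]
96^12 ≡ 131 (mod 169)  [q = 13: ≢ 1 ✓]
Since 96^52 ≡ 1, the order of 96 divides 52 < 156, so 96 is not a primitive root.

No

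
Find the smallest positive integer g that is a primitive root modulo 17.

3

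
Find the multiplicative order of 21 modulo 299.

Since 21 ∈ (Z/299Z)^×, its order divides φ(299) = φ(13·23) = (13−1)·(23−1) = 12·22 = 264 = 2^3 · 3 · 11.
Divisors of 264: 1, 2, 3, 4, 6, 8, 11, 12, 22, 24, 33, 44, 66, 88, 132, 264.
Evaluate successive powers at the divisors of 264:
21^1 ≡ 21
21^2 ≡ 142
21^3 ≡ 291
21^4 ≡ 131
21^6 ≡ 64
21^8 ≡ 118
21^11 ≡ 252
21^12 ≡ 209
21^22 ≡ 116
21^24 ≡ 27
21^33 ≡ 229
21^44 ≡ 1
The smallest such exponent is 44, so the order of 21 is 44.

44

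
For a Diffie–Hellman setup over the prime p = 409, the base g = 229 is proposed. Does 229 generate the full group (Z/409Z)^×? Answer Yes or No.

No

φ(409) = 409 − 1 = 408 = 2^3 · 3 · 17.
Test 229^(408/q) mod 409 for each prime factor q of 408:
229^204 ≡ 1 (mod 409)  [q = 2: ≡ 1 ✗]
229^136 ≡ 1 (mod 409)  [q = 3: ≡ 1 ✗]
229^24 ≡ 125 (mod 409)  [q = 17: ≢ 1 ✓]
The check at q = 2 fails, so 229 generates a proper subgroup.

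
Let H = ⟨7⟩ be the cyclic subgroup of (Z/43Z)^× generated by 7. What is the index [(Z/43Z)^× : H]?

ord(7) | φ(43) = 43 − 1 = 42 = 2 · 3 · 7.
Divisors of 42: 1, 2, 3, 6, 7, 14, 21, 42.
Test each divisor d:
7^1 ≡ 7 (mod 43)
7^2 ≡ 6 (mod 43)
7^3 ≡ 42 (mod 43)
7^6 ≡ 1 (mod 43) ✓
The order of 7 is 6, so the subgroup it generates has 6 elements.
The index is φ(43) / ord(7) = 42 / 6 = 7.

7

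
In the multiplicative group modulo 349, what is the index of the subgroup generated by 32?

1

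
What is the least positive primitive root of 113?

3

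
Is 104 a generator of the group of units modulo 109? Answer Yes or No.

No

φ(109) = 109 − 1 = 108 = 2^2 · 3^3.
104 is a primitive root mod 109 iff 104^(φ(109)/q) ≢ 1 for every prime q | φ(109), i.e. q ∈ {2, 3}.
104^54 ≡ 1 (mod 109)  [q = 2: ≡ 1 ✗]
104^36 ≡ 63 (mod 109)  [q = 3: ≢ 1 ✓]
104^54 ≡ 1 shows ord(104) | 54, strictly less than φ(109); not a primitive root.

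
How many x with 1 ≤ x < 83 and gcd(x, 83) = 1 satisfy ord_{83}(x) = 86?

φ(83) = 83 − 1 = 82 = 2 · 41.
In a cyclic group of order 82, there are φ(d) elements of order d for each divisor d of 82, and zero for non-divisors.
Since 86 ∤ 82, the count is 0.

0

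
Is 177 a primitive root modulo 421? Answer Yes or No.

Yes

φ(421) = 421 − 1 = 420 = 2^2 · 3 · 5 · 7.
An element g generates (Z/421Z)^× iff g^(420/q) ≢ 1 (mod 421) for each prime q ∈ {2, 3, 5, 7}.
177^210 ≡ 420 (mod 421)  [q = 2: ≢ 1 ✓]
177^140 ≡ 20 (mod 421)  [q = 3: ≢ 1 ✓]
177^84 ≡ 279 (mod 421)  [q = 5: ≢ 1 ✓]
177^60 ≡ 33 (mod 421)  [q = 7: ≢ 1 ✓]
All checks pass, so 177 has order 420 and is a primitive root modulo 421.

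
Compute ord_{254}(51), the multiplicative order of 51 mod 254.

42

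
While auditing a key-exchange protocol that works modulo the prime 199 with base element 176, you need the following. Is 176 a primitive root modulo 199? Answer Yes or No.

Yes

φ(199) = 199 − 1 = 198 = 2 · 3^2 · 11.
Test 176^(198/q) mod 199 for each prime factor q of 198:
176^99 ≡ 198 (mod 199)  [q = 2: ≢ 1 ✓]
176^66 ≡ 106 (mod 199)  [q = 3: ≢ 1 ✓]
176^18 ≡ 63 (mod 199)  [q = 11: ≢ 1 ✓]
Every test exponent gives a nontrivial residue, hence 176 generates the full group.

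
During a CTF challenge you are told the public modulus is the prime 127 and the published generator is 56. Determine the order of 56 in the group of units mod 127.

126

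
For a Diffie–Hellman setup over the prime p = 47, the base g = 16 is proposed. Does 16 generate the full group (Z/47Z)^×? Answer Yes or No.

φ(47) = 47 − 1 = 46 = 2 · 23.
It suffices to check that the order of 16 is not a proper divisor of 46: compute 16^(46/q) for q ∈ {2, 23}.
16^23 ≡ 1 (mod 47)  [q = 2: ≡ 1 ✗]
16^2 ≡ 21 (mod 47)  [q = 23: ≢ 1 ✓]
Since 16^23 ≡ 1, the order of 16 divides 23 < 46, so 16 is not a primitive root.

No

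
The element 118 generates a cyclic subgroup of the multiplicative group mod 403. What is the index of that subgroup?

120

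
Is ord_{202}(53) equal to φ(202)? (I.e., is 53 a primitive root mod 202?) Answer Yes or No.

φ(202) = φ(2)·φ(101) = 1·100 = 100 = 2^2 · 5^2.
53 is a primitive root mod 202 iff 53^(φ(202)/q) ≢ 1 for every prime q | φ(202), i.e. q ∈ {2, 5}.
53^50 ≡ 201 (mod 202)  [q = 2: ≢ 1 ✓]
53^20 ≡ 87 (mod 202)  [q = 5: ≢ 1 ✓]
All checks pass, so 53 has order 100 and is a primitive root modulo 202.

Yes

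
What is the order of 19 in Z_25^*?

By Lagrange's theorem, ord_25(19) divides φ(25) = φ(5^2) = 5·(5−1) = 20 = 2^2 · 5.
Divisors of 20: 1, 2, 4, 5, 10, 20.
Evaluate successive powers at the divisors of 20:
19^1 ≡ 19
19^2 ≡ 11
19^4 ≡ 21
19^5 ≡ 24
19^10 ≡ 1
Hence ord(19) = 10.

10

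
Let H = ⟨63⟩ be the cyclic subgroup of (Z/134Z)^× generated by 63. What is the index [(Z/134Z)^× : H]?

1

By Lagrange's theorem, ord_134(63) divides φ(134) = φ(2)·φ(67) = 1·66 = 66 = 2 · 3 · 11.
Divisors of 66: 1, 2, 3, 6, 11, 22, 33, 66.
Test each divisor d:
63^1 ≡ 63 (mod 134)
63^2 ≡ 83 (mod 134)
63^3 ≡ 3 (mod 134)
63^6 ≡ 9 (mod 134)
63^11 ≡ 97 (mod 134)
63^22 ≡ 29 (mod 134)
63^33 ≡ 133 (mod 134)
63^66 ≡ 1 (mod 134) ✓
Thus |⟨63⟩| = ord(63) = 66.
The index is φ(134) / ord(63) = 66 / 66 = 1.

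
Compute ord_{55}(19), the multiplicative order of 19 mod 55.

10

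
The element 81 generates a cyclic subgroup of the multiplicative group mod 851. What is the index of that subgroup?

By Lagrange's theorem, ord_851(81) divides φ(851) = φ(23·37) = (23−1)·(37−1) = 22·36 = 792 = 2^3 · 3^2 · 11.
Divisors of 792: 1, 2, 3, 4, 6, 8, 9, 11, 12, 18, 22, 24, 33, 36, 44, 66, 72, 88, 99, 132, 198, 264, 396, 792.
Test each divisor d:
81^1 ≡ 81 (mod 851)
81^2 ≡ 604 (mod 851)
81^3 ≡ 417 (mod 851)
81^4 ≡ 588 (mod 851)
81^6 ≡ 285 (mod 851)
81^8 ≡ 238 (mod 851)
81^9 ≡ 556 (mod 851)
81^11 ≡ 530 (mod 851)
81^12 ≡ 380 (mod 851)
81^18 ≡ 223 (mod 851)
81^22 ≡ 70 (mod 851)
81^24 ≡ 581 (mod 851)
81^33 ≡ 507 (mod 851)
81^36 ≡ 371 (mod 851)
81^44 ≡ 645 (mod 851)
81^66 ≡ 47 (mod 851)
81^72 ≡ 630 (mod 851)
81^88 ≡ 737 (mod 851)
81^99 ≡ 1 (mod 851) ✓
So ord_851(81) = 99, hence |⟨81⟩| = 99.
[(Z/851Z)^× : ⟨81⟩] = 792/99 = 8.

8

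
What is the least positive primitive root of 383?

5

φ(383) = 383 − 1 = 382 = 2 · 191.
Test candidates g = 2, 3, … against the prime factors q ∈ {2, 191} of φ(383): g is a generator iff g^(382/q) ≢ 1 for every such q.
g = 2: 2^191 ≡ 1 — hits 1, so not a primitive root.
g = 3: 3^191 ≡ 1 — hits 1, so not a primitive root.
g = 4: 4^191 ≡ 1 — hits 1, so not a primitive root.
g = 5: 5^191 ≡ 382; 5^2 ≡ 25 — none is 1, so 5 is a primitive root.
So 5 is the smallest generator of (Z/383Z)^×.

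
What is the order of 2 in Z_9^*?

6

Since 2 ∈ (Z/9Z)^×, its order divides φ(9) = φ(3^2) = 3·(3−1) = 6 = 2 · 3.
Divisors of 6: 1, 2, 3, 6.
Test each divisor d:
2^1 ≡ 2 (mod 9)
2^2 ≡ 4 (mod 9)
2^3 ≡ 8 (mod 9)
2^6 ≡ 1 (mod 9) ✓
The smallest such exponent is 6, so the order of 2 is 6.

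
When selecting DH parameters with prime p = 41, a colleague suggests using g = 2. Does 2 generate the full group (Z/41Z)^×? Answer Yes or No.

φ(41) = 41 − 1 = 40 = 2^3 · 5.
2 is a primitive root mod 41 iff 2^(φ(41)/q) ≢ 1 for every prime q | φ(41), i.e. q ∈ {2, 5}.
2^20 ≡ 1 (mod 41)  [q = 2: ≡ 1 ✗]
2^8 ≡ 10 (mod 41)  [q = 5: ≢ 1 ✓]
Since 2^20 ≡ 1, the order of 2 divides 20 < 40, so 2 is not a primitive root.

No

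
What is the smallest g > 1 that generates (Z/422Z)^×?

φ(422) = φ(2)·φ(211) = 1·210 = 210 = 2 · 3 · 5 · 7.
g is a primitive root iff g^(210/q) ≢ 1 (mod 422) for each prime q ∈ {2, 3, 5, 7}.
g = 2: gcd(2, 422) = 2 > 1, not a unit — skip.
g = 3: 3^105 ≡ 421; 3^70 ≡ 407; 3^42 ≡ 399; 3^30 ≡ 171 — none is 1, so 3 is a primitive root.
Hence the least primitive root of 422 is 3.

3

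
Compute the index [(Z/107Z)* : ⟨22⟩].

1

The order of 22 must divide φ(107) = 107 − 1 = 106 = 2 · 53.
Divisors of 106: 1, 2, 53, 106.
Compute 22^d (mod 107) for the divisors d until we hit 1:
22^1 ≡ 22
22^2 ≡ 56
22^53 ≡ 106
22^106 ≡ 1
The order of 22 is 106, so the subgroup it generates has 106 elements.
[(Z/107Z)^× : ⟨22⟩] = 106/106 = 1.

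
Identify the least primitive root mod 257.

3

φ(257) = 257 − 1 = 256 = 2^8.
Test candidates g = 2, 3, … against the prime factors q ∈ {2} of φ(257): g is a generator iff g^(256/q) ≢ 1 for every such q.
g = 2: 2^128 ≡ 1 — hits 1, so not a primitive root.
g = 3: 3^128 ≡ 256 — none is 1, so 3 is a primitive root.
Hence the least primitive root of 257 is 3.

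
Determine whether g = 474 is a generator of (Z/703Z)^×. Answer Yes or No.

No

703 = 19 · 37 is a product of two distinct odd primes, so (Z/703Z)^× ≅ (Z/19Z)^× × (Z/37Z)^× is not cyclic.
No primitive root modulo 703 exists; in particular 474 is not one.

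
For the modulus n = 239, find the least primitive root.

φ(239) = 239 − 1 = 238 = 2 · 7 · 17.
g is a primitive root iff g^(238/q) ≢ 1 (mod 239) for each prime q ∈ {2, 7, 17}.
g = 2: 2^119 ≡ 1 — hits 1, so not a primitive root.
g = 3: 3^119 ≡ 1 — hits 1, so not a primitive root.
g = 4: 4^119 ≡ 1 — hits 1, so not a primitive root.
g = 5: 5^119 ≡ 1 — hits 1, so not a primitive root.
g = 6: 6^119 ≡ 1 — hits 1, so not a primitive root.
g = 7: 7^119 ≡ 238; 7^34 ≡ 24; 7^14 ≡ 211 — none is 1, so 7 is a primitive root.
The smallest primitive root modulo 239 is 7.

7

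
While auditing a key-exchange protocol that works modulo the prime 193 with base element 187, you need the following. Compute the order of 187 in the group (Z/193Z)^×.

96

The order of 187 must divide φ(193) = 193 − 1 = 192 = 2^6 · 3.
Divisors of 192: 1, 2, 3, 4, 6, 8, 12, 16, 24, 32, 48, 64, 96, 192.
Compute 187^d (mod 193) for the divisors d until we hit 1:
187^1 ≡ 187
187^2 ≡ 36
187^3 ≡ 170
187^4 ≡ 138
187^6 ≡ 143
187^8 ≡ 130
187^12 ≡ 184
187^16 ≡ 109
187^24 ≡ 81
187^32 ≡ 108
187^48 ≡ 192
187^64 ≡ 84
187^96 ≡ 1
Hence ord(187) = 96.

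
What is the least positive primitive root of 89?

φ(89) = 89 − 1 = 88 = 2^3 · 11.
g is a primitive root iff g^(88/q) ≢ 1 (mod 89) for each prime q ∈ {2, 11}.
g = 2: 2^44 ≡ 1 — hits 1, so not a primitive root.
g = 3: 3^44 ≡ 88; 3^8 ≡ 64 — none is 1, so 3 is a primitive root.
The smallest primitive root modulo 89 is 3.

3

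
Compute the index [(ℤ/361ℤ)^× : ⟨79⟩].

1

The order of 79 must divide φ(361) = φ(19^2) = 19·(19−1) = 342 = 2 · 3^2 · 19.
Divisors of 342: 1, 2, 3, 6, 9, 18, 19, 38, 57, 114, 171, 342.
Evaluate successive powers at the divisors of 342:
79^1 ≡ 79 (mod 361)
79^2 ≡ 104 (mod 361)
79^3 ≡ 274 (mod 361)
79^6 ≡ 349 (mod 361)
79^9 ≡ 322 (mod 361)
79^18 ≡ 77 (mod 361)
79^19 ≡ 307 (mod 361)
79^38 ≡ 28 (mod 361)
79^57 ≡ 293 (mod 361)
79^114 ≡ 292 (mod 361)
79^171 ≡ 360 (mod 361)
79^342 ≡ 1 (mod 361) ✓
So ord_361(79) = 342, hence |⟨79⟩| = 342.
Index = |(Z/361Z)^×| / |⟨79⟩| = 342 / 342 = 1.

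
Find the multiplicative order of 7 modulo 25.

4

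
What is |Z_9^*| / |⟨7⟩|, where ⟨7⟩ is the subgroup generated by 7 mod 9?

The order of 7 must divide φ(9) = φ(3^2) = 3·(3−1) = 6 = 2 · 3.
Divisors of 6: 1, 2, 3, 6.
Check 7^d mod 9 for each divisor in increasing order:
7^1 ≡ 7
7^2 ≡ 4
7^3 ≡ 1
The order of 7 is 3, so the subgroup it generates has 3 elements.
[(Z/9Z)^× : ⟨7⟩] = 6/3 = 2.

2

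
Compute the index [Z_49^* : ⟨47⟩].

ord(47) | φ(49) = φ(7^2) = 7·(7−1) = 42 = 2 · 3 · 7.
Divisors of 42: 1, 2, 3, 6, 7, 14, 21, 42.
Check 47^d mod 49 for each divisor in increasing order:
47^1 ≡ 47
47^2 ≡ 4
47^3 ≡ 41
47^6 ≡ 15
47^7 ≡ 19
47^14 ≡ 18
47^21 ≡ 48
47^42 ≡ 1
So ord_49(47) = 42, hence |⟨47⟩| = 42.
[(Z/49Z)^× : ⟨47⟩] = 42/42 = 1.

1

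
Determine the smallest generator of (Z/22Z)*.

7

φ(22) = φ(2)·φ(11) = 1·10 = 10 = 2 · 5.
Test candidates g = 2, 3, … against the prime factors q ∈ {2, 5} of φ(22): g is a generator iff g^(10/q) ≢ 1 for every such q.
g = 2: gcd(2, 22) = 2 > 1, not a unit — skip.
g = 3: 3^5 ≡ 1 — hits 1, so not a primitive root.
g = 4: gcd(4, 22) = 2 > 1, not a unit — skip.
g = 5: 5^5 ≡ 1 — hits 1, so not a primitive root.
g = 6: gcd(6, 22) = 2 > 1, not a unit — skip.
g = 7: 7^5 ≡ 21; 7^2 ≡ 5 — none is 1, so 7 is a primitive root.
Hence the least primitive root of 22 is 7.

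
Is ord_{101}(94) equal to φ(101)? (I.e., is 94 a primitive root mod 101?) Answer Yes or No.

Yes

φ(101) = 101 − 1 = 100 = 2^2 · 5^2.
It suffices to check that the order of 94 is not a proper divisor of 100: compute 94^(100/q) for q ∈ {2, 5}.
94^50 ≡ 100 (mod 101)  [q = 2: ≢ 1 ✓]
94^20 ≡ 84 (mod 101)  [q = 5: ≢ 1 ✓]
All checks pass, so 94 has order 100 and is a primitive root modulo 101.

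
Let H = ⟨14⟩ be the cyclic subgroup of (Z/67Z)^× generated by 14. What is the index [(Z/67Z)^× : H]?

6

By Lagrange's theorem, ord_67(14) divides φ(67) = 67 − 1 = 66 = 2 · 3 · 11.
Divisors of 66: 1, 2, 3, 6, 11, 22, 33, 66.
Compute 14^d (mod 67) for the divisors d until we hit 1:
14^1 ≡ 14 (mod 67)
14^2 ≡ 62 (mod 67)
14^3 ≡ 64 (mod 67)
14^6 ≡ 9 (mod 67)
14^11 ≡ 1 (mod 67) ✓
Thus |⟨14⟩| = ord(14) = 11.
The index is φ(67) / ord(14) = 66 / 11 = 6.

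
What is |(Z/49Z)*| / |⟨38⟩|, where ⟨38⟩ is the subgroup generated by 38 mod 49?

Since 38 ∈ (Z/49Z)^×, its order divides φ(49) = φ(7^2) = 7·(7−1) = 42 = 2 · 3 · 7.
Divisors of 42: 1, 2, 3, 6, 7, 14, 21, 42.
Check 38^d mod 49 for each divisor in increasing order:
38^1 ≡ 38 (mod 49)
38^2 ≡ 23 (mod 49)
38^3 ≡ 41 (mod 49)
38^6 ≡ 15 (mod 49)
38^7 ≡ 31 (mod 49)
38^14 ≡ 30 (mod 49)
38^21 ≡ 48 (mod 49)
38^42 ≡ 1 (mod 49) ✓
Thus |⟨38⟩| = ord(38) = 42.
The index is φ(49) / ord(38) = 42 / 42 = 1.

1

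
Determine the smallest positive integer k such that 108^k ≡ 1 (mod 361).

The order of 108 must divide φ(361) = φ(19^2) = 19·(19−1) = 342 = 2 · 3^2 · 19.
Divisors of 342: 1, 2, 3, 6, 9, 18, 19, 38, 57, 114, 171, 342.
Check 108^d mod 361 for each divisor in increasing order:
108^1 ≡ 108 (mod 361)
108^2 ≡ 112 (mod 361)
108^3 ≡ 183 (mod 361)
108^6 ≡ 277 (mod 361)
108^9 ≡ 151 (mod 361)
108^18 ≡ 58 (mod 361)
108^19 ≡ 127 (mod 361)
108^38 ≡ 245 (mod 361)
108^57 ≡ 69 (mod 361)
108^114 ≡ 68 (mod 361)
108^171 ≡ 360 (mod 361)
108^342 ≡ 1 (mod 361) ✓
So ord_361(108) = 342.

342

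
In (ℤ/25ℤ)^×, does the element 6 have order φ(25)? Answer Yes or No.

No

φ(25) = φ(5^2) = 5·(5−1) = 20 = 2^2 · 5.
6 is a primitive root mod 25 iff 6^(φ(25)/q) ≢ 1 for every prime q | φ(25), i.e. q ∈ {2, 5}.
6^10 ≡ 1 (mod 25)  [q = 2: ≡ 1 ✗]
6^4 ≡ 21 (mod 25)  [q = 5: ≢ 1 ✓]
6^10 ≡ 1 shows ord(6) | 10, strictly less than φ(25); not a primitive root.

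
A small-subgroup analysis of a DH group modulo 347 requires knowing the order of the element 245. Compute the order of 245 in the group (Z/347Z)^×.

346

ord(245) | φ(347) = 347 − 1 = 346 = 2 · 173.
Divisors of 346: 1, 2, 173, 346.
Check 245^d mod 347 for each divisor in increasing order:
245^1 ≡ 245 (mod 347)
245^2 ≡ 341 (mod 347)
245^173 ≡ 346 (mod 347)
245^346 ≡ 1 (mod 347) ✓
Hence ord(245) = 346.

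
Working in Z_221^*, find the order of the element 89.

12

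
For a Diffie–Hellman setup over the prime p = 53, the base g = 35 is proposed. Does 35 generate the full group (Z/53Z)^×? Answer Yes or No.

Yes

φ(53) = 53 − 1 = 52 = 2^2 · 13.
Test 35^(52/q) mod 53 for each prime factor q of 52:
35^26 ≡ 52 (mod 53)  [q = 2: ≢ 1 ✓]
35^4 ≡ 36 (mod 53)  [q = 13: ≢ 1 ✓]
Every test exponent gives a nontrivial residue, hence 35 generates the full group.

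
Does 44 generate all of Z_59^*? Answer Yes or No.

φ(59) = 59 − 1 = 58 = 2 · 29.
An element g generates (Z/59Z)^× iff g^(58/q) ≢ 1 (mod 59) for each prime q ∈ {2, 29}.
44^29 ≡ 58 (mod 59)  [q = 2: ≢ 1 ✓]
44^2 ≡ 48 (mod 59)  [q = 29: ≢ 1 ✓]
None equal 1, so ord_59(44) = 58: 44 is a primitive root.

Yes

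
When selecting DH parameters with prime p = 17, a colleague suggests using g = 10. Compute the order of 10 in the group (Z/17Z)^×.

Since 10 ∈ (Z/17Z)^×, its order divides φ(17) = 17 − 1 = 16 = 2^4.
Divisors of 16: 1, 2, 4, 8, 16.
Evaluate successive powers at the divisors of 16:
10^1 ≡ 10 (mod 17)
10^2 ≡ 15 (mod 17)
10^4 ≡ 4 (mod 17)
10^8 ≡ 16 (mod 17)
10^16 ≡ 1 (mod 17) ✓
So ord_17(10) = 16.

16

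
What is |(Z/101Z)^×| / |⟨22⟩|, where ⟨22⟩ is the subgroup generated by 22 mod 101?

2

The order of 22 must divide φ(101) = 101 − 1 = 100 = 2^2 · 5^2.
Divisors of 100: 1, 2, 4, 5, 10, 20, 25, 50, 100.
Compute 22^d (mod 101) for the divisors d until we hit 1:
22^1 ≡ 22
22^2 ≡ 80
22^4 ≡ 37
22^5 ≡ 6
22^10 ≡ 36
22^20 ≡ 84
22^25 ≡ 100
22^50 ≡ 1
The order of 22 is 50, so the subgroup it generates has 50 elements.
Index = |(Z/101Z)^×| / |⟨22⟩| = 100 / 50 = 2.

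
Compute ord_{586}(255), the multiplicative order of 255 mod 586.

146

ord(255) | φ(586) = φ(2)·φ(293) = 1·292 = 292 = 2^2 · 73.
Divisors of 292: 1, 2, 4, 73, 146, 292.
Evaluate successive powers at the divisors of 292:
255^1 ≡ 255 (mod 586)
255^2 ≡ 565 (mod 586)
255^4 ≡ 441 (mod 586)
255^73 ≡ 585 (mod 586)
255^146 ≡ 1 (mod 586) ✓
Therefore the multiplicative order of 255 modulo 586 is 146.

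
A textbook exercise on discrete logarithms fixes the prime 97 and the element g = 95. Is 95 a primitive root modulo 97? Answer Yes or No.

φ(97) = 97 − 1 = 96 = 2^5 · 3.
Test 95^(96/q) mod 97 for each prime factor q of 96:
95^48 ≡ 1 (mod 97)  [q = 2: ≡ 1 ✗]
95^32 ≡ 35 (mod 97)  [q = 3: ≢ 1 ✓]
95^48 ≡ 1 shows ord(95) | 48, strictly less than φ(97); not a primitive root.

No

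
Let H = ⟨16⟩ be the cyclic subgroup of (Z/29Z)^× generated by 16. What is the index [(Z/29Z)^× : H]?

4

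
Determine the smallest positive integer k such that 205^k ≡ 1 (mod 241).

5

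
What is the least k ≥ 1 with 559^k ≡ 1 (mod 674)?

168

ord(559) | φ(674) = φ(2)·φ(337) = 1·336 = 336 = 2^4 · 3 · 7.
Divisors of 336: 1, 2, 3, 4, 6, 7, 8, 12, 14, 16, 21, 24, 28, 42, 48, 56, 84, 112, 168, 336.
Check 559^d mod 674 for each divisor in increasing order:
559^1 ≡ 559 (mod 674)
559^2 ≡ 419 (mod 674)
559^3 ≡ 343 (mod 674)
559^4 ≡ 321 (mod 674)
559^6 ≡ 373 (mod 674)
559^7 ≡ 241 (mod 674)
559^8 ≡ 593 (mod 674)
559^12 ≡ 285 (mod 674)
559^14 ≡ 117 (mod 674)
559^16 ≡ 495 (mod 674)
559^21 ≡ 563 (mod 674)
559^24 ≡ 345 (mod 674)
559^28 ≡ 209 (mod 674)
559^42 ≡ 189 (mod 674)
559^48 ≡ 401 (mod 674)
559^56 ≡ 545 (mod 674)
559^84 ≡ 673 (mod 674)
559^112 ≡ 465 (mod 674)
559^168 ≡ 1 (mod 674) ✓
So ord_674(559) = 168.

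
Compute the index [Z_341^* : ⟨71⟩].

ord(71) | φ(341) = φ(11·31) = (11−1)·(31−1) = 10·30 = 300 = 2^2 · 3 · 5^2.
Divisors of 300: 1, 2, 3, 4, 5, 6, 10, 12, 15, 20, 25, 30, 50, 60, 75, 100, 150, 300.
Compute 71^d (mod 341) for the divisors d until we hit 1:
71^1 ≡ 71
71^2 ≡ 267
71^3 ≡ 202
71^4 ≡ 20
71^5 ≡ 56
71^6 ≡ 225
71^10 ≡ 67
71^12 ≡ 157
71^15 ≡ 1
So ord_341(71) = 15, hence |⟨71⟩| = 15.
The index is φ(341) / ord(71) = 300 / 15 = 20.

20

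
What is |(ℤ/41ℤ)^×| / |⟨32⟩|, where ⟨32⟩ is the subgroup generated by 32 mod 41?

The order of 32 must divide φ(41) = 41 − 1 = 40 = 2^3 · 5.
Divisors of 40: 1, 2, 4, 5, 8, 10, 20, 40.
Test each divisor d:
32^1 ≡ 32 (mod 41)
32^2 ≡ 40 (mod 41)
32^4 ≡ 1 (mod 41) ✓
Thus |⟨32⟩| = ord(32) = 4.
The index is φ(41) / ord(32) = 40 / 4 = 10.

10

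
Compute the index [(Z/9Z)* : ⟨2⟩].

1

Since 2 ∈ (Z/9Z)^×, its order divides φ(9) = φ(3^2) = 3·(3−1) = 6 = 2 · 3.
Divisors of 6: 1, 2, 3, 6.
Evaluate successive powers at the divisors of 6:
2^1 ≡ 2 (mod 9)
2^2 ≡ 4 (mod 9)
2^3 ≡ 8 (mod 9)
2^6 ≡ 1 (mod 9) ✓
The order of 2 is 6, so the subgroup it generates has 6 elements.
Index = |(Z/9Z)^×| / |⟨2⟩| = 6 / 6 = 1.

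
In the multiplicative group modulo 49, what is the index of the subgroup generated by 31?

7

The order of 31 must divide φ(49) = φ(7^2) = 7·(7−1) = 42 = 2 · 3 · 7.
Divisors of 42: 1, 2, 3, 6, 7, 14, 21, 42.
Compute 31^d (mod 49) for the divisors d until we hit 1:
31^1 ≡ 31
31^2 ≡ 30
31^3 ≡ 48
31^6 ≡ 1
Thus |⟨31⟩| = ord(31) = 6.
[(Z/49Z)^× : ⟨31⟩] = 42/6 = 7.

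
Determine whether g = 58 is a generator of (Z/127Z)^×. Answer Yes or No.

Yes

φ(127) = 127 − 1 = 126 = 2 · 3^2 · 7.
An element g generates (Z/127Z)^× iff g^(126/q) ≢ 1 (mod 127) for each prime q ∈ {2, 3, 7}.
58^63 ≡ 126 (mod 127)  [q = 2: ≢ 1 ✓]
58^42 ≡ 19 (mod 127)  [q = 3: ≢ 1 ✓]
58^18 ≡ 64 (mod 127)  [q = 7: ≢ 1 ✓]
Every test exponent gives a nontrivial residue, hence 58 generates the full group.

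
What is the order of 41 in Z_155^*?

ord(41) | φ(155) = φ(5·31) = (5−1)·(31−1) = 4·30 = 120 = 2^3 · 3 · 5.
Divisors of 120: 1, 2, 3, 4, 5, 6, 8, 10, 12, 15, 20, 24, 30, 40, 60, 120.
Test each divisor d:
41^1 ≡ 41 (mod 155)
41^2 ≡ 131 (mod 155)
41^3 ≡ 101 (mod 155)
41^4 ≡ 111 (mod 155)
41^5 ≡ 56 (mod 155)
41^6 ≡ 126 (mod 155)
41^8 ≡ 76 (mod 155)
41^10 ≡ 36 (mod 155)
41^12 ≡ 66 (mod 155)
41^15 ≡ 1 (mod 155) ✓
So ord_155(41) = 15.

15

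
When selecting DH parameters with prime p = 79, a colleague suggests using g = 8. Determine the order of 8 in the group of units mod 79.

By Lagrange's theorem, ord_79(8) divides φ(79) = 79 − 1 = 78 = 2 · 3 · 13.
Divisors of 78: 1, 2, 3, 6, 13, 26, 39, 78.
Check 8^d mod 79 for each divisor in increasing order:
8^1 ≡ 8
8^2 ≡ 64
8^3 ≡ 38
8^6 ≡ 22
8^13 ≡ 1
The smallest such exponent is 13, so the order of 8 is 13.

13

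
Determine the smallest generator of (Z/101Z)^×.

2

φ(101) = 101 − 1 = 100 = 2^2 · 5^2.
Test candidates g = 2, 3, … against the prime factors q ∈ {2, 5} of φ(101): g is a generator iff g^(100/q) ≢ 1 for every such q.
g = 2: 2^50 ≡ 100; 2^20 ≡ 95 — none is 1, so 2 is a primitive root.
So 2 is the smallest generator of (Z/101Z)^×.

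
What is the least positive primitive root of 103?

φ(103) = 103 − 1 = 102 = 2 · 3 · 17.
Test candidates g = 2, 3, … against the prime factors q ∈ {2, 3, 17} of φ(103): g is a generator iff g^(102/q) ≢ 1 for every such q.
g = 2: 2^51 ≡ 1 — hits 1, so not a primitive root.
g = 3: 3^51 ≡ 102; 3^34 ≡ 1 — hits 1, so not a primitive root.
g = 4: 4^51 ≡ 1 — hits 1, so not a primitive root.
g = 5: 5^51 ≡ 102; 5^34 ≡ 56; 5^6 ≡ 72 — none is 1, so 5 is a primitive root.
So 5 is the smallest generator of (Z/103Z)^×.

5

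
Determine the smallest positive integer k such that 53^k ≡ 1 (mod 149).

The order of 53 must divide φ(149) = 149 − 1 = 148 = 2^2 · 37.
Divisors of 148: 1, 2, 4, 37, 74, 148.
Test each divisor d:
53^1 ≡ 53 (mod 149)
53^2 ≡ 127 (mod 149)
53^4 ≡ 37 (mod 149)
53^37 ≡ 148 (mod 149)
53^74 ≡ 1 (mod 149) ✓
So ord_149(53) = 74.

74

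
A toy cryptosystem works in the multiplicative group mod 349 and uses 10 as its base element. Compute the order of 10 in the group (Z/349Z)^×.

116

By Lagrange's theorem, ord_349(10) divides φ(349) = 349 − 1 = 348 = 2^2 · 3 · 29.
Divisors of 348: 1, 2, 3, 4, 6, 12, 29, 58, 87, 116, 174, 348.
Check 10^d mod 349 for each divisor in increasing order:
10^1 ≡ 10 (mod 349)
10^2 ≡ 100 (mod 349)
10^3 ≡ 302 (mod 349)
10^4 ≡ 228 (mod 349)
10^6 ≡ 115 (mod 349)
10^12 ≡ 312 (mod 349)
10^29 ≡ 213 (mod 349)
10^58 ≡ 348 (mod 349)
10^87 ≡ 136 (mod 349)
10^116 ≡ 1 (mod 349) ✓
Therefore the multiplicative order of 10 modulo 349 is 116.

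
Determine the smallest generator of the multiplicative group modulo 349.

2

φ(349) = 349 − 1 = 348 = 2^2 · 3 · 29.
Test candidates g = 2, 3, … against the prime factors q ∈ {2, 3, 29} of φ(349): g is a generator iff g^(348/q) ≢ 1 for every such q.
g = 2: 2^174 ≡ 348; 2^116 ≡ 226; 2^12 ≡ 257 — none is 1, so 2 is a primitive root.
Hence the least primitive root of 349 is 2.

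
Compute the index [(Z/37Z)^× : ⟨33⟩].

4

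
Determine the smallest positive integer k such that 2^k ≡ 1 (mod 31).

ord(2) | φ(31) = 31 − 1 = 30 = 2 · 3 · 5.
Divisors of 30: 1, 2, 3, 5, 6, 10, 15, 30.
Compute 2^d (mod 31) for the divisors d until we hit 1:
2^1 ≡ 2 (mod 31)
2^2 ≡ 4 (mod 31)
2^3 ≡ 8 (mod 31)
2^5 ≡ 1 (mod 31) ✓
Hence ord(2) = 5.

5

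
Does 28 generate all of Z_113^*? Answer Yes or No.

No

φ(113) = 113 − 1 = 112 = 2^4 · 7.
Test 28^(112/q) mod 113 for each prime factor q of 112:
28^56 ≡ 1 (mod 113)  [q = 2: ≡ 1 ✗]
28^16 ≡ 106 (mod 113)  [q = 7: ≢ 1 ✓]
The check at q = 2 fails, so 28 generates a proper subgroup.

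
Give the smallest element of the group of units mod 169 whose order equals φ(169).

2

φ(169) = φ(13^2) = 13·(13−1) = 156 = 2^2 · 3 · 13.
g is a primitive root iff g^(156/q) ≢ 1 (mod 169) for each prime q ∈ {2, 3, 13}.
g = 2: 2^78 ≡ 168; 2^52 ≡ 146; 2^12 ≡ 40 — none is 1, so 2 is a primitive root.
So 2 is the smallest generator of (Z/169Z)^×.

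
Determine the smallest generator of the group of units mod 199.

φ(199) = 199 − 1 = 198 = 2 · 3^2 · 11.
g is a primitive root iff g^(198/q) ≢ 1 (mod 199) for each prime q ∈ {2, 3, 11}.
g = 2: 2^99 ≡ 1 — hits 1, so not a primitive root.
g = 3: 3^99 ≡ 198; 3^66 ≡ 106; 3^18 ≡ 125 — none is 1, so 3 is a primitive root.
Hence the least primitive root of 199 is 3.

3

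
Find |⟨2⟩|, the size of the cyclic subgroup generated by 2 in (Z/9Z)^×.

ord(2) | φ(9) = φ(3^2) = 3·(3−1) = 6 = 2 · 3.
Divisors of 6: 1, 2, 3, 6.
Check 2^d mod 9 for each divisor in increasing order:
2^1 ≡ 2 (mod 9)
2^2 ≡ 4 (mod 9)
2^3 ≡ 8 (mod 9)
2^6 ≡ 1 (mod 9) ✓
The smallest such exponent is 6, so the order of 2 is 6.

6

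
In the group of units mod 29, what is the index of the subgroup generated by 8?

1

The order of 8 must divide φ(29) = 29 − 1 = 28 = 2^2 · 7.
Divisors of 28: 1, 2, 4, 7, 14, 28.
Compute 8^d (mod 29) for the divisors d until we hit 1:
8^1 ≡ 8
8^2 ≡ 6
8^4 ≡ 7
8^7 ≡ 17
8^14 ≡ 28
8^28 ≡ 1
The order of 8 is 28, so the subgroup it generates has 28 elements.
[(Z/29Z)^× : ⟨8⟩] = 28/28 = 1.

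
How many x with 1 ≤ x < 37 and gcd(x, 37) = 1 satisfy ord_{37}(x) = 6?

2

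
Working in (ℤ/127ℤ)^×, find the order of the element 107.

Since 107 ∈ (Z/127Z)^×, its order divides φ(127) = 127 − 1 = 126 = 2 · 3^2 · 7.
Divisors of 126: 1, 2, 3, 6, 7, 9, 14, 18, 21, 42, 63, 126.
Check 107^d mod 127 for each divisor in increasing order:
107^1 ≡ 107 (mod 127)
107^2 ≡ 19 (mod 127)
107^3 ≡ 1 (mod 127) ✓
Therefore the multiplicative order of 107 modulo 127 is 3.

3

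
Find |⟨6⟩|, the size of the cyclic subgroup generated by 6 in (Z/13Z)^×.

12

The order of 6 must divide φ(13) = 13 − 1 = 12 = 2^2 · 3.
Divisors of 12: 1, 2, 3, 4, 6, 12.
Compute 6^d (mod 13) for the divisors d until we hit 1:
6^1 ≡ 6
6^2 ≡ 10
6^3 ≡ 8
6^4 ≡ 9
6^6 ≡ 12
6^12 ≡ 1
So ord_13(6) = 12.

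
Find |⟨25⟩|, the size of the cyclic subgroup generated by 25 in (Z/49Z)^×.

Since 25 ∈ (Z/49Z)^×, its order divides φ(49) = φ(7^2) = 7·(7−1) = 42 = 2 · 3 · 7.
Divisors of 42: 1, 2, 3, 6, 7, 14, 21, 42.
Compute 25^d (mod 49) for the divisors d until we hit 1:
25^1 ≡ 25
25^2 ≡ 37
25^3 ≡ 43
25^6 ≡ 36
25^7 ≡ 18
25^14 ≡ 30
25^21 ≡ 1
So ord_49(25) = 21.

21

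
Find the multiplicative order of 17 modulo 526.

131

Since 17 ∈ (Z/526Z)^×, its order divides φ(526) = φ(2)·φ(263) = 1·262 = 262 = 2 · 131.
Divisors of 262: 1, 2, 131, 262.
Compute 17^d (mod 526) for the divisors d until we hit 1:
17^1 ≡ 17 (mod 526)
17^2 ≡ 289 (mod 526)
17^131 ≡ 1 (mod 526) ✓
Therefore the multiplicative order of 17 modulo 526 is 131.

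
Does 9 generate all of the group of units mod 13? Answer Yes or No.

No

φ(13) = 13 − 1 = 12 = 2^2 · 3.
Test 9^(12/q) mod 13 for each prime factor q of 12:
9^6 ≡ 1 (mod 13)  [q = 2: ≡ 1 ✗]
9^4 ≡ 9 (mod 13)  [q = 3: ≢ 1 ✓]
9^6 ≡ 1 shows ord(9) | 6, strictly less than φ(13); not a primitive root.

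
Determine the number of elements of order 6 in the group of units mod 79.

φ(79) = 79 − 1 = 78 = 2 · 3 · 13.
In a cyclic group of order 78, there are φ(d) elements of order d for each divisor d of 78, and zero for non-divisors.
6 = 2 · 3 divides 78, and φ(6) = 2.

2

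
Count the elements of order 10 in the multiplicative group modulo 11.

4

φ(11) = 11 − 1 = 10 = 2 · 5.
Since (Z/11Z)^× is cyclic of order 10, the number of elements of order d is φ(d) when d | 10 and 0 otherwise.
10 = 2 · 5 divides 10, and φ(10) = 4.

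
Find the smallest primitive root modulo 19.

φ(19) = 19 − 1 = 18 = 2 · 3^2.
g is a primitive root iff g^(18/q) ≢ 1 (mod 19) for each prime q ∈ {2, 3}.
g = 2: 2^9 ≡ 18; 2^6 ≡ 7 — none is 1, so 2 is a primitive root.
So 2 is the smallest generator of (Z/19Z)^×.

2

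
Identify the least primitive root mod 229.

φ(229) = 229 − 1 = 228 = 2^2 · 3 · 19.
g is a primitive root iff g^(228/q) ≢ 1 (mod 229) for each prime q ∈ {2, 3, 19}.
g = 2: 2^114 ≡ 228; 2^76 ≡ 1 — hits 1, so not a primitive root.
g = 3: 3^114 ≡ 1 — hits 1, so not a primitive root.
g = 4: 4^114 ≡ 1 — hits 1, so not a primitive root.
g = 5: 5^114 ≡ 1 — hits 1, so not a primitive root.
g = 6: 6^114 ≡ 228; 6^76 ≡ 134; 6^12 ≡ 165 — none is 1, so 6 is a primitive root.
The smallest primitive root modulo 229 is 6.

6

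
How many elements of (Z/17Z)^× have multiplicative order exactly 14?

φ(17) = 17 − 1 = 16 = 2^4.
In a cyclic group of order 16, there are φ(d) elements of order d for each divisor d of 16, and zero for non-divisors.
Since 14 ∤ 16, the count is 0.

0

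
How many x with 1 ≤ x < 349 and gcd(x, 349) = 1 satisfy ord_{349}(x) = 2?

1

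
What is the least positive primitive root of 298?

3

φ(298) = φ(2)·φ(149) = 1·148 = 148 = 2^2 · 37.
g is a primitive root iff g^(148/q) ≢ 1 (mod 298) for each prime q ∈ {2, 37}.
g = 2: gcd(2, 298) = 2 > 1, not a unit — skip.
g = 3: 3^74 ≡ 297; 3^4 ≡ 81 — none is 1, so 3 is a primitive root.
So 3 is the smallest generator of (Z/298Z)^×.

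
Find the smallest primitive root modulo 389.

2

φ(389) = 389 − 1 = 388 = 2^2 · 97.
Test candidates g = 2, 3, … against the prime factors q ∈ {2, 97} of φ(389): g is a generator iff g^(388/q) ≢ 1 for every such q.
g = 2: 2^194 ≡ 388; 2^4 ≡ 16 — none is 1, so 2 is a primitive root.
So 2 is the smallest generator of (Z/389Z)^×.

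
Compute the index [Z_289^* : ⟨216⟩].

1

Since 216 ∈ (Z/289Z)^×, its order divides φ(289) = φ(17^2) = 17·(17−1) = 272 = 2^4 · 17.
Divisors of 272: 1, 2, 4, 8, 16, 17, 34, 68, 136, 272.
Test each divisor d:
216^1 ≡ 216
216^2 ≡ 127
216^4 ≡ 234
216^8 ≡ 135
216^16 ≡ 18
216^17 ≡ 131
216^34 ≡ 110
216^68 ≡ 251
216^136 ≡ 288
216^272 ≡ 1
The order of 216 is 272, so the subgroup it generates has 272 elements.
The index is φ(289) / ord(216) = 272 / 272 = 1.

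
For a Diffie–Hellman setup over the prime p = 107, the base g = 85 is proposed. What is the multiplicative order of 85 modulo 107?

53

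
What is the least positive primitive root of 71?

7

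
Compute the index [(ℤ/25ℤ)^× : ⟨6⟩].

4

The order of 6 must divide φ(25) = φ(5^2) = 5·(5−1) = 20 = 2^2 · 5.
Divisors of 20: 1, 2, 4, 5, 10, 20.
Check 6^d mod 25 for each divisor in increasing order:
6^1 ≡ 6 (mod 25)
6^2 ≡ 11 (mod 25)
6^4 ≡ 21 (mod 25)
6^5 ≡ 1 (mod 25) ✓
Thus |⟨6⟩| = ord(6) = 5.
Index = |(Z/25Z)^×| / |⟨6⟩| = 20 / 5 = 4.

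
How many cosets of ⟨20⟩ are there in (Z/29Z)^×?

By Lagrange's theorem, ord_29(20) divides φ(29) = 29 − 1 = 28 = 2^2 · 7.
Divisors of 28: 1, 2, 4, 7, 14, 28.
Evaluate successive powers at the divisors of 28:
20^1 ≡ 20 (mod 29)
20^2 ≡ 23 (mod 29)
20^4 ≡ 7 (mod 29)
20^7 ≡ 1 (mod 29) ✓
Thus |⟨20⟩| = ord(20) = 7.
Index = |(Z/29Z)^×| / |⟨20⟩| = 28 / 7 = 4.

4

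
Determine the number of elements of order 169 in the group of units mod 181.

0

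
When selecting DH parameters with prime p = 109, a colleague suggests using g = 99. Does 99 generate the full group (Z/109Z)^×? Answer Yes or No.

φ(109) = 109 − 1 = 108 = 2^2 · 3^3.
An element g generates (Z/109Z)^× iff g^(108/q) ≢ 1 (mod 109) for each prime q ∈ {2, 3}.
99^54 ≡ 108 (mod 109)  [q = 2: ≢ 1 ✓]
99^36 ≡ 63 (mod 109)  [q = 3: ≢ 1 ✓]
None equal 1, so ord_109(99) = 108: 99 is a primitive root.

Yes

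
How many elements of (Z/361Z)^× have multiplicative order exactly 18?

φ(361) = φ(19^2) = 19·(19−1) = 342 = 2 · 3^2 · 19.
(Z/361Z)^× is cyclic (|G| = 342); a cyclic group of order m has exactly φ(d) elements of each order d | m, and none otherwise.
18 = 2 · 3^2 divides 342, and φ(18) = 6.

6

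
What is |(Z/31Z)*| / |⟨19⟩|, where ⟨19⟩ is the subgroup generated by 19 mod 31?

2

ord(19) | φ(31) = 31 − 1 = 30 = 2 · 3 · 5.
Divisors of 30: 1, 2, 3, 5, 6, 10, 15, 30.
Test each divisor d:
19^1 ≡ 19 (mod 31)
19^2 ≡ 20 (mod 31)
19^3 ≡ 8 (mod 31)
19^5 ≡ 5 (mod 31)
19^6 ≡ 2 (mod 31)
19^10 ≡ 25 (mod 31)
19^15 ≡ 1 (mod 31) ✓
So ord_31(19) = 15, hence |⟨19⟩| = 15.
[(Z/31Z)^× : ⟨19⟩] = 30/15 = 2.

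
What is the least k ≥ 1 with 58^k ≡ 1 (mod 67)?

22

ord(58) | φ(67) = 67 − 1 = 66 = 2 · 3 · 11.
Divisors of 66: 1, 2, 3, 6, 11, 22, 33, 66.
Evaluate successive powers at the divisors of 66:
58^1 ≡ 58
58^2 ≡ 14
58^3 ≡ 8
58^6 ≡ 64
58^11 ≡ 66
58^22 ≡ 1
Hence ord(58) = 22.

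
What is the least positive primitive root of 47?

5

φ(47) = 47 − 1 = 46 = 2 · 23.
Test candidates g = 2, 3, … against the prime factors q ∈ {2, 23} of φ(47): g is a generator iff g^(46/q) ≢ 1 for every such q.
g = 2: 2^23 ≡ 1 — hits 1, so not a primitive root.
g = 3: 3^23 ≡ 1 — hits 1, so not a primitive root.
g = 4: 4^23 ≡ 1 — hits 1, so not a primitive root.
g = 5: 5^23 ≡ 46; 5^2 ≡ 25 — none is 1, so 5 is a primitive root.
So 5 is the smallest generator of (Z/47Z)^×.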